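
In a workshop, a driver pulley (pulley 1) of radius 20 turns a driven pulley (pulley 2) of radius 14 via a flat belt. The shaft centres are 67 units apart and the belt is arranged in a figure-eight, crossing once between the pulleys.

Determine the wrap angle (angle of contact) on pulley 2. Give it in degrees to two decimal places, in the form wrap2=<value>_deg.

crossed belt: β = asin((r1+r2)/C) = asin(34/67) = 30.4950°
wrap1 = wrap2 = π + 2β = 240.9899°

wrap2=240.99_deg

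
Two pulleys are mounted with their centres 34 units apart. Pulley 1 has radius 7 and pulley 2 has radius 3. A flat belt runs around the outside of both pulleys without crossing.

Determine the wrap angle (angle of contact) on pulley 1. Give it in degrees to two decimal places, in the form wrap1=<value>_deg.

wrap1=193.51_deg

open belt: β = asin((r2−r1)/C) = asin(-4/34) = -6.7563°
wrap1 = π − 2β = 193.5127°
wrap2 = π + 2β = 166.4873°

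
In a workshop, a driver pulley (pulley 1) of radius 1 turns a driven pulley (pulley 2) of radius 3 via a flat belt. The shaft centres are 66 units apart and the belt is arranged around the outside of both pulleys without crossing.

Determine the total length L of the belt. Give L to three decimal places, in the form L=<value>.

L=144.627

open belt: β = asin((r2−r1)/C) = asin(2/66) = 1.7365°
wrap1 = π − 2β = 176.5270°
wrap2 = π + 2β = 183.4730°
tangent length = C·cosβ = 65.9697
L = r1·wrap1 + r2·wrap2 + 2·C·cosβ = 1·3.0810 + 3·3.2022 + 2·65.9697 = 144.6270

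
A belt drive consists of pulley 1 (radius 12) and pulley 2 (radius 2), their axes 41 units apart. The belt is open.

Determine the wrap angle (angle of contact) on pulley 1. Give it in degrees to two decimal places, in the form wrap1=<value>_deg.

open belt: β = asin((r2−r1)/C) = asin(-10/41) = -14.1170°
wrap1 = π − 2β = 208.2340°
wrap2 = π + 2β = 151.7660°

wrap1=208.23_deg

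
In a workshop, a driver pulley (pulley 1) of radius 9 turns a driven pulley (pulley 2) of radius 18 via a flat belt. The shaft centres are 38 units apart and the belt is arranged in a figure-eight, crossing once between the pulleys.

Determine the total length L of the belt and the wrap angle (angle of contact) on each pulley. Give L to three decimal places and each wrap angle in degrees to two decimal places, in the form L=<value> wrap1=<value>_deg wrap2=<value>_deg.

crossed belt: β = asin((r1+r2)/C) = asin(27/38) = 45.2778°
wrap1 = wrap2 = π + 2β = 270.5555°
tangent length = C·cosβ = 26.7395
L = (r1+r2)·wrap + 2·C·cosβ = 27·4.7221 + 2·26.7395 = 180.9752

L=180.975 wrap1=270.56_deg wrap2=270.56_deg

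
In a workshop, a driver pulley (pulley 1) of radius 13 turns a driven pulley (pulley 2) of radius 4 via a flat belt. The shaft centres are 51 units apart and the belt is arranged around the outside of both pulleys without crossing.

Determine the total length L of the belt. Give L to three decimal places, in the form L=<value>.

open belt: β = asin((r2−r1)/C) = asin(-9/51) = -10.1642°
wrap1 = π − 2β = 200.3285°
wrap2 = π + 2β = 159.6715°
tangent length = C·cosβ = 50.1996
L = r1·wrap1 + r2·wrap2 + 2·C·cosβ = 13·3.4964 + 4·2.7868 + 2·50.1996 = 156.9995

L=156.999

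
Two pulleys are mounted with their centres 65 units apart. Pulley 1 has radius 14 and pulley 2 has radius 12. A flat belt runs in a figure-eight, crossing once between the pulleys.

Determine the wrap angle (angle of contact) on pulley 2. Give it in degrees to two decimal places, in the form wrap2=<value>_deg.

crossed belt: β = asin((r1+r2)/C) = asin(26/65) = 23.5782°
wrap1 = wrap2 = π + 2β = 227.1564°

wrap2=227.16_deg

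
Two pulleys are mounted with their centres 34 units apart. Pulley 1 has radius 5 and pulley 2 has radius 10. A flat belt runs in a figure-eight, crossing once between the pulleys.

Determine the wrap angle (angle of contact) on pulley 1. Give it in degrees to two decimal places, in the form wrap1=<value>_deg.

wrap1=232.36_deg

crossed belt: β = asin((r1+r2)/C) = asin(15/34) = 26.1790°
wrap1 = wrap2 = π + 2β = 232.3579°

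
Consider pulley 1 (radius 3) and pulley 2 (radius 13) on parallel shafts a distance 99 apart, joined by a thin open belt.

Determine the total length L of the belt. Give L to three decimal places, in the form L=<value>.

open belt: β = asin((r2−r1)/C) = asin(10/99) = 5.7973°
wrap1 = π − 2β = 168.4053°
wrap2 = π + 2β = 191.5947°
tangent length = C·cosβ = 98.4937
L = r1·wrap1 + r2·wrap2 + 2·C·cosβ = 3·2.9392 + 13·3.3440 + 2·98.4937 = 249.2764

L=249.276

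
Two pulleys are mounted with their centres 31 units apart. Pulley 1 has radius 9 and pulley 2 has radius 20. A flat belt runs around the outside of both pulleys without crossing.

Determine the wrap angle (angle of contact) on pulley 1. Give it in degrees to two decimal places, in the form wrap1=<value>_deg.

open belt: β = asin((r2−r1)/C) = asin(11/31) = 20.7836°
wrap1 = π − 2β = 138.4329°
wrap2 = π + 2β = 221.5671°

wrap1=138.43_deg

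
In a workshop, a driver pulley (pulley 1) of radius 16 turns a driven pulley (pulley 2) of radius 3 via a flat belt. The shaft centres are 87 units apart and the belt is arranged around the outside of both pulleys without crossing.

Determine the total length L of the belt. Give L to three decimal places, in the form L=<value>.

L=235.636

open belt: β = asin((r2−r1)/C) = asin(-13/87) = -8.5936°
wrap1 = π − 2β = 197.1872°
wrap2 = π + 2β = 162.8128°
tangent length = C·cosβ = 86.0233
L = r1·wrap1 + r2·wrap2 + 2·C·cosβ = 16·3.4416 + 3·2.8416 + 2·86.0233 = 235.6364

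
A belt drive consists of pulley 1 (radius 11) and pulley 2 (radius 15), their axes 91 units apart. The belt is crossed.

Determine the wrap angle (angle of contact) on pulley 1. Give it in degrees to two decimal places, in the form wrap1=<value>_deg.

crossed belt: β = asin((r1+r2)/C) = asin(26/91) = 16.6015°
wrap1 = wrap2 = π + 2β = 213.2031°

wrap1=213.20_deg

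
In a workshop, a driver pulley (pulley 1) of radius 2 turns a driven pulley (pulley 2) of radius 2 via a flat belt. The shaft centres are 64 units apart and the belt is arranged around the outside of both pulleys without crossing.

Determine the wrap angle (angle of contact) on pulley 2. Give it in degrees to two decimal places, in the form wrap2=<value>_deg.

open belt: β = asin((r2−r1)/C) = asin(0/64) = 0.0000°
wrap1 = π − 2β = 180.0000°
wrap2 = π + 2β = 180.0000°

wrap2=180.00_deg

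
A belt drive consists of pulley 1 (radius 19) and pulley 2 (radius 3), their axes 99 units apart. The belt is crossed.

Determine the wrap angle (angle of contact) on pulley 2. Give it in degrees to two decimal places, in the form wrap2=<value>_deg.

wrap2=205.68_deg

crossed belt: β = asin((r1+r2)/C) = asin(22/99) = 12.8396°
wrap1 = wrap2 = π + 2β = 205.6792°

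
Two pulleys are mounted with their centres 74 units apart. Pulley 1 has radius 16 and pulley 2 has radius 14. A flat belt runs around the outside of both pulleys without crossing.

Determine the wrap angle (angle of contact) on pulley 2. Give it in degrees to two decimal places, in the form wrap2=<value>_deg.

wrap2=176.90_deg

open belt: β = asin((r2−r1)/C) = asin(-2/74) = -1.5487°
wrap1 = π − 2β = 183.0974°
wrap2 = π + 2β = 176.9026°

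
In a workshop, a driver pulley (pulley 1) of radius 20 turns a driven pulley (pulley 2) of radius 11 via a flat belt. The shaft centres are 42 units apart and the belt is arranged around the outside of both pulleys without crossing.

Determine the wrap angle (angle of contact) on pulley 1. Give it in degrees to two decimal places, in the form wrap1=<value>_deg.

open belt: β = asin((r2−r1)/C) = asin(-9/42) = -12.3736°
wrap1 = π − 2β = 204.7473°
wrap2 = π + 2β = 155.2527°

wrap1=204.75_deg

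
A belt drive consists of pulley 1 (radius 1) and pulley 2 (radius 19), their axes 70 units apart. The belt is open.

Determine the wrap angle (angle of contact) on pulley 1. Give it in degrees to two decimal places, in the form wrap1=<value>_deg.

wrap1=150.20_deg

open belt: β = asin((r2−r1)/C) = asin(18/70) = 14.9006°
wrap1 = π − 2β = 150.1988°
wrap2 = π + 2β = 209.8012°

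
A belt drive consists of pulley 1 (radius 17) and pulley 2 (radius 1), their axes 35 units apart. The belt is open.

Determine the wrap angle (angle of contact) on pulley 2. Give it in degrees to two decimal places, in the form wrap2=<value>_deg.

wrap2=125.59_deg

open belt: β = asin((r2−r1)/C) = asin(-16/35) = -27.2029°
wrap1 = π − 2β = 234.4058°
wrap2 = π + 2β = 125.5942°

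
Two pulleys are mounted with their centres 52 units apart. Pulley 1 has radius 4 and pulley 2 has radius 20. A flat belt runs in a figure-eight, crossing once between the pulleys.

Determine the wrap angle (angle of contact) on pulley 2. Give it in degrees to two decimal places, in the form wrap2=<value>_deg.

wrap2=234.97_deg

crossed belt: β = asin((r1+r2)/C) = asin(24/52) = 27.4864°
wrap1 = wrap2 = π + 2β = 234.9729°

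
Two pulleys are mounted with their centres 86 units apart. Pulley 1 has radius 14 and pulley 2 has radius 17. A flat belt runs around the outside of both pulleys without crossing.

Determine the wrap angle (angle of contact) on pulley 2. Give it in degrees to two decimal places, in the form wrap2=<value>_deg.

wrap2=184.00_deg

open belt: β = asin((r2−r1)/C) = asin(3/86) = 1.9991°
wrap1 = π − 2β = 176.0018°
wrap2 = π + 2β = 183.9982°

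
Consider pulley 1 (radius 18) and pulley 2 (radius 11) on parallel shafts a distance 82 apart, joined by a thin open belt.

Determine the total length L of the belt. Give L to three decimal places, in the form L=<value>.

L=255.704

open belt: β = asin((r2−r1)/C) = asin(-7/82) = -4.8971°
wrap1 = π − 2β = 189.7941°
wrap2 = π + 2β = 170.2059°
tangent length = C·cosβ = 81.7007
L = r1·wrap1 + r2·wrap2 + 2·C·cosβ = 18·3.3125 + 11·2.9707 + 2·81.7007 = 255.7041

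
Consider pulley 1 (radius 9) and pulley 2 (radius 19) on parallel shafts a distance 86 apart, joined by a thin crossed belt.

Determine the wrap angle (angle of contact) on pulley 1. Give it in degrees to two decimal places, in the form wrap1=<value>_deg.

wrap1=218.00_deg

crossed belt: β = asin((r1+r2)/C) = asin(28/86) = 19.0008°
wrap1 = wrap2 = π + 2β = 218.0016°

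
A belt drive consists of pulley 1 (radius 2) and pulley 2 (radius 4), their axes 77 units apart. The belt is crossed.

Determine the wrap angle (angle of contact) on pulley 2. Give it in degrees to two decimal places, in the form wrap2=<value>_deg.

wrap2=188.94_deg

crossed belt: β = asin((r1+r2)/C) = asin(6/77) = 4.4691°
wrap1 = wrap2 = π + 2β = 188.9383°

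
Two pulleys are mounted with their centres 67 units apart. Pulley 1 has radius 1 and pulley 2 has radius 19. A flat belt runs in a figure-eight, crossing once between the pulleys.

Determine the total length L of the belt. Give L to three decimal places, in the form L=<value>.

crossed belt: β = asin((r1+r2)/C) = asin(20/67) = 17.3680°
wrap1 = wrap2 = π + 2β = 214.7360°
tangent length = C·cosβ = 63.9453
L = (r1+r2)·wrap + 2·C·cosβ = 20·3.7478 + 2·63.9453 = 202.8476

L=202.848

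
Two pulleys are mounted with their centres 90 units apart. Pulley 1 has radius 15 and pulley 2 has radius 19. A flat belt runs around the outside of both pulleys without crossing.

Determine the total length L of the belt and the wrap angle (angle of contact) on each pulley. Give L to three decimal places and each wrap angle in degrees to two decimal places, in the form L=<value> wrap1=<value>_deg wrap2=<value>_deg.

L=286.992 wrap1=174.91_deg wrap2=185.09_deg

open belt: β = asin((r2−r1)/C) = asin(4/90) = 2.5473°
wrap1 = π − 2β = 174.9054°
wrap2 = π + 2β = 185.0946°
tangent length = C·cosβ = 89.9111
L = r1·wrap1 + r2·wrap2 + 2·C·cosβ = 15·3.0527 + 19·3.2305 + 2·89.9111 = 286.9920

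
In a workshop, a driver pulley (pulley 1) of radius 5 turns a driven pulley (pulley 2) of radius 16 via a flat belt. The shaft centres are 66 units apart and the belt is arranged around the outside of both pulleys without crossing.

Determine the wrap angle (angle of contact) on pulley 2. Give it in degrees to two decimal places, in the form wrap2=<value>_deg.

wrap2=199.19_deg

open belt: β = asin((r2−r1)/C) = asin(11/66) = 9.5941°
wrap1 = π − 2β = 160.8119°
wrap2 = π + 2β = 199.1881°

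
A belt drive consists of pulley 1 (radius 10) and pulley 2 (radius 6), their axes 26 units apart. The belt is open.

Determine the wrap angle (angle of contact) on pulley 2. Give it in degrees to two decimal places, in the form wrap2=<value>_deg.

open belt: β = asin((r2−r1)/C) = asin(-4/26) = -8.8499°
wrap1 = π − 2β = 197.6998°
wrap2 = π + 2β = 162.3002°

wrap2=162.30_deg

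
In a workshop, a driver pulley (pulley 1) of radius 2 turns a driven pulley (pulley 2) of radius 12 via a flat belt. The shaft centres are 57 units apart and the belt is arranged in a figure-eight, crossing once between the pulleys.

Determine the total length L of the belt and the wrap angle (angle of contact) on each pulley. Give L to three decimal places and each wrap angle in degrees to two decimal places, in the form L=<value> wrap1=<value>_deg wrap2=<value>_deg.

L=161.439 wrap1=208.44_deg wrap2=208.44_deg

crossed belt: β = asin((r1+r2)/C) = asin(14/57) = 14.2181°
wrap1 = wrap2 = π + 2β = 208.4362°
tangent length = C·cosβ = 55.2540
L = (r1+r2)·wrap + 2·C·cosβ = 14·3.6379 + 2·55.2540 = 161.4385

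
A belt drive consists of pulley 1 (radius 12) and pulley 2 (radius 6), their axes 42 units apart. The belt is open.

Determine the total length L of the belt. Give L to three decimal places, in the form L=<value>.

L=141.407

open belt: β = asin((r2−r1)/C) = asin(-6/42) = -8.2132°
wrap1 = π − 2β = 196.4264°
wrap2 = π + 2β = 163.5736°
tangent length = C·cosβ = 41.5692
L = r1·wrap1 + r2·wrap2 + 2·C·cosβ = 12·3.4283 + 6·2.8549 + 2·41.5692 = 141.4073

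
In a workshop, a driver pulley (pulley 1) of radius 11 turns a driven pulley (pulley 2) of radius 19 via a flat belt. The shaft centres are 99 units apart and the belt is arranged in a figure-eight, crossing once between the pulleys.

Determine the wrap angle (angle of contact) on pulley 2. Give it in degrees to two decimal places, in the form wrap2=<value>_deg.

wrap2=215.28_deg

crossed belt: β = asin((r1+r2)/C) = asin(30/99) = 17.6397°
wrap1 = wrap2 = π + 2β = 215.2794°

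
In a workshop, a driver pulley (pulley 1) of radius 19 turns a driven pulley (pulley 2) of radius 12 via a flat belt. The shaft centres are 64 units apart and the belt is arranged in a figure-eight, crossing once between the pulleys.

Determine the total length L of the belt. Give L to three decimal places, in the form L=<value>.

crossed belt: β = asin((r1+r2)/C) = asin(31/64) = 28.9715°
wrap1 = wrap2 = π + 2β = 237.9431°
tangent length = C·cosβ = 55.9911
L = (r1+r2)·wrap + 2·C·cosβ = 31·4.1529 + 2·55.9911 = 240.7217

L=240.722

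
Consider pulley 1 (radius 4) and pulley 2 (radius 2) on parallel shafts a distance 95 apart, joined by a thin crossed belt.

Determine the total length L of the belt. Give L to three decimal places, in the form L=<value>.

L=209.229

crossed belt: β = asin((r1+r2)/C) = asin(6/95) = 3.6211°
wrap1 = wrap2 = π + 2β = 187.2422°
tangent length = C·cosβ = 94.8103
L = (r1+r2)·wrap + 2·C·cosβ = 6·3.2680 + 2·94.8103 = 209.2286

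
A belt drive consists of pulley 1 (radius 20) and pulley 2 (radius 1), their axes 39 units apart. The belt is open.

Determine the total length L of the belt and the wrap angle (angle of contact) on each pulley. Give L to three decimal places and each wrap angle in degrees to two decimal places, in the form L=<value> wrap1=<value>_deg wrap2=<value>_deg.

open belt: β = asin((r2−r1)/C) = asin(-19/39) = -29.1554°
wrap1 = π − 2β = 238.3107°
wrap2 = π + 2β = 121.6893°
tangent length = C·cosβ = 34.0588
L = r1·wrap1 + r2·wrap2 + 2·C·cosβ = 20·4.1593 + 1·2.1239 + 2·34.0588 = 153.4276

L=153.428 wrap1=238.31_deg wrap2=121.69_deg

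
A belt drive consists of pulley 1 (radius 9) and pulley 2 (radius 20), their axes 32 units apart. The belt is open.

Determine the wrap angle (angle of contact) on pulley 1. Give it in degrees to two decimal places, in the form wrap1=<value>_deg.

open belt: β = asin((r2−r1)/C) = asin(11/32) = 20.1055°
wrap1 = π − 2β = 139.7890°
wrap2 = π + 2β = 220.2110°

wrap1=139.79_deg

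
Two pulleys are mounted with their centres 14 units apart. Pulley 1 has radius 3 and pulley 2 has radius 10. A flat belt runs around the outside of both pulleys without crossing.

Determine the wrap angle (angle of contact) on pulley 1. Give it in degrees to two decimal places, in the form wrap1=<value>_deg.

wrap1=120.00_deg

open belt: β = asin((r2−r1)/C) = asin(7/14) = 30.0000°
wrap1 = π − 2β = 120.0000°
wrap2 = π + 2β = 240.0000°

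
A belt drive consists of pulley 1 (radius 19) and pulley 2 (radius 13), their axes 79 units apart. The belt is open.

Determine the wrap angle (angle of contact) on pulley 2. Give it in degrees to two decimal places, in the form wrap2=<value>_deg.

wrap2=171.29_deg

open belt: β = asin((r2−r1)/C) = asin(-6/79) = -4.3558°
wrap1 = π − 2β = 188.7115°
wrap2 = π + 2β = 171.2885°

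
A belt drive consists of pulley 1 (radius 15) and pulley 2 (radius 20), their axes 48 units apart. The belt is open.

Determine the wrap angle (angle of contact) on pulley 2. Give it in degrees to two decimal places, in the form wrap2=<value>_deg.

open belt: β = asin((r2−r1)/C) = asin(5/48) = 5.9792°
wrap1 = π − 2β = 168.0417°
wrap2 = π + 2β = 191.9583°

wrap2=191.96_deg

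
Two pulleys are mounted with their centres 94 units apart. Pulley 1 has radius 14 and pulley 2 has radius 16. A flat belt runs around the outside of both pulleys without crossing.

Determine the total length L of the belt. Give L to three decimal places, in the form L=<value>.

L=282.290

open belt: β = asin((r2−r1)/C) = asin(2/94) = 1.2192°
wrap1 = π − 2β = 177.5617°
wrap2 = π + 2β = 182.4383°
tangent length = C·cosβ = 93.9787
L = r1·wrap1 + r2·wrap2 + 2·C·cosβ = 14·3.0990 + 16·3.1841 + 2·93.9787 = 282.2903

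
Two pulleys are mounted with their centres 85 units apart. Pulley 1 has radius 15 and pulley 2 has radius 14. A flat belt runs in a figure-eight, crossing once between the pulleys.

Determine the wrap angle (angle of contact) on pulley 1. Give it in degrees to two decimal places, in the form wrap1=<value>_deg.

crossed belt: β = asin((r1+r2)/C) = asin(29/85) = 19.9486°
wrap1 = wrap2 = π + 2β = 219.8971°

wrap1=219.90_deg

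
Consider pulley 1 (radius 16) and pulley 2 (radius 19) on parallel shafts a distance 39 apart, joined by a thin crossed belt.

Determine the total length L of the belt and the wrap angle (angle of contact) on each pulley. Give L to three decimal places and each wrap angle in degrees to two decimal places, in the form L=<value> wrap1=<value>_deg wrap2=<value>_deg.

L=222.340 wrap1=307.65_deg wrap2=307.65_deg

crossed belt: β = asin((r1+r2)/C) = asin(35/39) = 63.8230°
wrap1 = wrap2 = π + 2β = 307.6461°
tangent length = C·cosβ = 17.2047
L = (r1+r2)·wrap + 2·C·cosβ = 35·5.3694 + 2·17.2047 = 222.3396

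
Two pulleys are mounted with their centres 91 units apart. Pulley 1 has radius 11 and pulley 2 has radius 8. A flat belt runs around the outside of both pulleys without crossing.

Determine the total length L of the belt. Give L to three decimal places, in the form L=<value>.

open belt: β = asin((r2−r1)/C) = asin(-3/91) = -1.8892°
wrap1 = π − 2β = 183.7784°
wrap2 = π + 2β = 176.2216°
tangent length = C·cosβ = 90.9505
L = r1·wrap1 + r2·wrap2 + 2·C·cosβ = 11·3.2075 + 8·3.0756 + 2·90.9505 = 241.7892

L=241.789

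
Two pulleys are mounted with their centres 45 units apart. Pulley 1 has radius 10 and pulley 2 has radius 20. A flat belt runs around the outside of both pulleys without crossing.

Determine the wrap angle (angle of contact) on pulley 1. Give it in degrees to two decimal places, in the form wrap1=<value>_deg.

open belt: β = asin((r2−r1)/C) = asin(10/45) = 12.8396°
wrap1 = π − 2β = 154.3208°
wrap2 = π + 2β = 205.6792°

wrap1=154.32_deg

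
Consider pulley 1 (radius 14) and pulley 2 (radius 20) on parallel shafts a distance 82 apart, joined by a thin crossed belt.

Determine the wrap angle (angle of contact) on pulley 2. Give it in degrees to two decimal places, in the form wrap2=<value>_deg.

wrap2=228.99_deg

crossed belt: β = asin((r1+r2)/C) = asin(34/82) = 24.4963°
wrap1 = wrap2 = π + 2β = 228.9926°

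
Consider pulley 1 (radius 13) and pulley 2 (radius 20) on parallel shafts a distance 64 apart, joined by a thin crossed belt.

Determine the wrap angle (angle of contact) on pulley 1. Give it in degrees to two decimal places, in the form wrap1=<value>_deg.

crossed belt: β = asin((r1+r2)/C) = asin(33/64) = 31.0392°
wrap1 = wrap2 = π + 2β = 242.0785°

wrap1=242.08_deg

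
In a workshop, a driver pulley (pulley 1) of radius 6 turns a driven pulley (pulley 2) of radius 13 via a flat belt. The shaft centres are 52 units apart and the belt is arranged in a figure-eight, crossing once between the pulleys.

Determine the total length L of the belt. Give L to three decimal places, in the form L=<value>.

L=170.713

crossed belt: β = asin((r1+r2)/C) = asin(19/52) = 21.4313°
wrap1 = wrap2 = π + 2β = 222.8625°
tangent length = C·cosβ = 48.4045
L = (r1+r2)·wrap + 2·C·cosβ = 19·3.8897 + 2·48.4045 = 170.7131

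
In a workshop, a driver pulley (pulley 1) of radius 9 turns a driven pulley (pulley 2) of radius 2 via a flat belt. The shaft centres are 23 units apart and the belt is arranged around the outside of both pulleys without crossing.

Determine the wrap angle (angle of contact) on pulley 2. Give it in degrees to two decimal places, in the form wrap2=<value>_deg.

open belt: β = asin((r2−r1)/C) = asin(-7/23) = -17.7189°
wrap1 = π − 2β = 215.4379°
wrap2 = π + 2β = 144.5621°

wrap2=144.56_deg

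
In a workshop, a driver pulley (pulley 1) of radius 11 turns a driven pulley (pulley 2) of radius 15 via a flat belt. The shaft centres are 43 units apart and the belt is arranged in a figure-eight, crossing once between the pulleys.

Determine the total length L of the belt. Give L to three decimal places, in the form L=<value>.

L=183.945

crossed belt: β = asin((r1+r2)/C) = asin(26/43) = 37.2037°
wrap1 = wrap2 = π + 2β = 254.4075°
tangent length = C·cosβ = 34.2491
L = (r1+r2)·wrap + 2·C·cosβ = 26·4.4402 + 2·34.2491 = 183.9446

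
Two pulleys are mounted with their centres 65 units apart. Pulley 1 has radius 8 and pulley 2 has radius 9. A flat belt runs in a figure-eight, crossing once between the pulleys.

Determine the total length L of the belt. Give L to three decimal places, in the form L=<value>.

crossed belt: β = asin((r1+r2)/C) = asin(17/65) = 15.1614°
wrap1 = wrap2 = π + 2β = 210.3227°
tangent length = C·cosβ = 62.7375
L = (r1+r2)·wrap + 2·C·cosβ = 17·3.6708 + 2·62.7375 = 187.8791

L=187.879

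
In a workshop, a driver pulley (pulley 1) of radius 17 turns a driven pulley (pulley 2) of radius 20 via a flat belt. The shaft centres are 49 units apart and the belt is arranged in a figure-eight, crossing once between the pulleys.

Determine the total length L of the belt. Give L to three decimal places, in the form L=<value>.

L=243.818

crossed belt: β = asin((r1+r2)/C) = asin(37/49) = 49.0343°
wrap1 = wrap2 = π + 2β = 278.0686°
tangent length = C·cosβ = 32.1248
L = (r1+r2)·wrap + 2·C·cosβ = 37·4.8532 + 2·32.1248 = 243.8184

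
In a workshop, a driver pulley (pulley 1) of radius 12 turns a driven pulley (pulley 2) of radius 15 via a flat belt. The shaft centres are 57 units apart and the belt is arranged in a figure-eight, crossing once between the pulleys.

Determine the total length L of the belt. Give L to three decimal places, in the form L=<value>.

L=211.870

crossed belt: β = asin((r1+r2)/C) = asin(27/57) = 28.2737°
wrap1 = wrap2 = π + 2β = 236.5474°
tangent length = C·cosβ = 50.1996
L = (r1+r2)·wrap + 2·C·cosβ = 27·4.1285 + 2·50.1996 = 211.8696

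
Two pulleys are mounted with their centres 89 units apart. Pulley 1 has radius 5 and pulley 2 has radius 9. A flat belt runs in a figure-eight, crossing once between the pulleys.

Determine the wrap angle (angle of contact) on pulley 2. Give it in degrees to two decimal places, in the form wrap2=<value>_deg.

wrap2=198.10_deg

crossed belt: β = asin((r1+r2)/C) = asin(14/89) = 9.0504°
wrap1 = wrap2 = π + 2β = 198.1008°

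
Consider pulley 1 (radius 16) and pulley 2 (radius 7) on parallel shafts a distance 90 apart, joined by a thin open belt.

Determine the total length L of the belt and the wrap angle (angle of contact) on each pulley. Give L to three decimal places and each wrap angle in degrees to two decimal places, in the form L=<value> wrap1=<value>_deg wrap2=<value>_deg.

L=253.157 wrap1=191.48_deg wrap2=168.52_deg

open belt: β = asin((r2−r1)/C) = asin(-9/90) = -5.7392°
wrap1 = π − 2β = 191.4783°
wrap2 = π + 2β = 168.5217°
tangent length = C·cosβ = 89.5489
L = r1·wrap1 + r2·wrap2 + 2·C·cosβ = 16·3.3419 + 7·2.9413 + 2·89.5489 = 253.1574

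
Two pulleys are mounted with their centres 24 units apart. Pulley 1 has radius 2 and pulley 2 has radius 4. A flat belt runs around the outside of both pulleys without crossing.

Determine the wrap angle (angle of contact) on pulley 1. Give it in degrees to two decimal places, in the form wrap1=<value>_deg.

open belt: β = asin((r2−r1)/C) = asin(2/24) = 4.7802°
wrap1 = π − 2β = 170.4396°
wrap2 = π + 2β = 189.5604°

wrap1=170.44_deg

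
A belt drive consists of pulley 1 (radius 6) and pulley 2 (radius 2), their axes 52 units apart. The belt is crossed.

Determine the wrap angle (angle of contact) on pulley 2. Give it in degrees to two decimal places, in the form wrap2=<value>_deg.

crossed belt: β = asin((r1+r2)/C) = asin(8/52) = 8.8499°
wrap1 = wrap2 = π + 2β = 197.6998°

wrap2=197.70_deg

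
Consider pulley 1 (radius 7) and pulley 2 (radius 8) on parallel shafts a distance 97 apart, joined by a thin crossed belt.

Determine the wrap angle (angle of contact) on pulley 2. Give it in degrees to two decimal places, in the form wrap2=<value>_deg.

crossed belt: β = asin((r1+r2)/C) = asin(15/97) = 8.8959°
wrap1 = wrap2 = π + 2β = 197.7917°

wrap2=197.79_deg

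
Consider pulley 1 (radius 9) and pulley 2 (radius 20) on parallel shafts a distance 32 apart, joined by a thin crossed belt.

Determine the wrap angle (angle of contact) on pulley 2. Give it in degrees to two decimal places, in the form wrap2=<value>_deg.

wrap2=309.98_deg

crossed belt: β = asin((r1+r2)/C) = asin(29/32) = 64.9922°
wrap1 = wrap2 = π + 2β = 309.9843°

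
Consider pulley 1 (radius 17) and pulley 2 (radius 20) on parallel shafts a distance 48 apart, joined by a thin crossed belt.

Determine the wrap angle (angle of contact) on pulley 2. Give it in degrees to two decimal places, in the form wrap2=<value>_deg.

crossed belt: β = asin((r1+r2)/C) = asin(37/48) = 50.4288°
wrap1 = wrap2 = π + 2β = 280.8576°

wrap2=280.86_deg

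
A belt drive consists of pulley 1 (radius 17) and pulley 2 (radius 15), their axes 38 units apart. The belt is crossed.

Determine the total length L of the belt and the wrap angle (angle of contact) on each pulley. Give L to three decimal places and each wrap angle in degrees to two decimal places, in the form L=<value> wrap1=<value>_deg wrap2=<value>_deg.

L=205.594 wrap1=294.73_deg wrap2=294.73_deg

crossed belt: β = asin((r1+r2)/C) = asin(32/38) = 57.3631°
wrap1 = wrap2 = π + 2β = 294.7262°
tangent length = C·cosβ = 20.4939
L = (r1+r2)·wrap + 2·C·cosβ = 32·5.1439 + 2·20.4939 = 205.5940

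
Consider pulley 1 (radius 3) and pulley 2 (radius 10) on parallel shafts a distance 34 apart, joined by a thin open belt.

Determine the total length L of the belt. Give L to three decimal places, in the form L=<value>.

L=110.287

open belt: β = asin((r2−r1)/C) = asin(7/34) = 11.8812°
wrap1 = π − 2β = 156.2377°
wrap2 = π + 2β = 203.7623°
tangent length = C·cosβ = 33.2716
L = r1·wrap1 + r2·wrap2 + 2·C·cosβ = 3·2.7269 + 10·3.5563 + 2·33.2716 = 110.2870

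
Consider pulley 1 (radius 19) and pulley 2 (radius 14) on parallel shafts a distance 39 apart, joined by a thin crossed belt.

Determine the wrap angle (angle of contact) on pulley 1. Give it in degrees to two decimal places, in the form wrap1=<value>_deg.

crossed belt: β = asin((r1+r2)/C) = asin(33/39) = 57.7958°
wrap1 = wrap2 = π + 2β = 295.5915°

wrap1=295.59_deg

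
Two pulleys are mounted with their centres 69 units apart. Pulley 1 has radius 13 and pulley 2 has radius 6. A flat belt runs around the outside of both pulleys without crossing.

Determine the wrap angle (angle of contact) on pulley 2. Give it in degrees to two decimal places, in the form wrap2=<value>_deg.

open belt: β = asin((r2−r1)/C) = asin(-7/69) = -5.8226°
wrap1 = π − 2β = 191.6453°
wrap2 = π + 2β = 168.3547°

wrap2=168.35_deg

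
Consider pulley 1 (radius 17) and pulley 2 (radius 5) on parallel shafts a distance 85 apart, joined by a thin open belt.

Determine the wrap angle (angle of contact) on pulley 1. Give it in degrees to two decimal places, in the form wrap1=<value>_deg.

open belt: β = asin((r2−r1)/C) = asin(-12/85) = -8.1159°
wrap1 = π − 2β = 196.2319°
wrap2 = π + 2β = 163.7681°

wrap1=196.23_deg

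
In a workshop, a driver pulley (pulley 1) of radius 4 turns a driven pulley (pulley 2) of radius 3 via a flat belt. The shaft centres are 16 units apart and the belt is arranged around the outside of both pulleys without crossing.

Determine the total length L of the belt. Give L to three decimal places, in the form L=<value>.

L=54.054

open belt: β = asin((r2−r1)/C) = asin(-1/16) = -3.5833°
wrap1 = π − 2β = 187.1666°
wrap2 = π + 2β = 172.8334°
tangent length = C·cosβ = 15.9687
L = r1·wrap1 + r2·wrap2 + 2·C·cosβ = 4·3.2667 + 3·3.0165 + 2·15.9687 = 54.0537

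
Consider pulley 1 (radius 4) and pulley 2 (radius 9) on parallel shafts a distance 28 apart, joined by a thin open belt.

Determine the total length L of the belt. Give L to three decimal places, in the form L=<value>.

L=97.736

open belt: β = asin((r2−r1)/C) = asin(5/28) = 10.2866°
wrap1 = π − 2β = 159.4269°
wrap2 = π + 2β = 200.5731°
tangent length = C·cosβ = 27.5500
L = r1·wrap1 + r2·wrap2 + 2·C·cosβ = 4·2.7825 + 9·3.5007 + 2·27.5500 = 97.7360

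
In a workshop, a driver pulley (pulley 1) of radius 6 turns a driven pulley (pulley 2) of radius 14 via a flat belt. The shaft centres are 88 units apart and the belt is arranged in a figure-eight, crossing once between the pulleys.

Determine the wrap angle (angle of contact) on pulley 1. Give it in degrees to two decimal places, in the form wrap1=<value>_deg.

crossed belt: β = asin((r1+r2)/C) = asin(20/88) = 13.1366°
wrap1 = wrap2 = π + 2β = 206.2731°

wrap1=206.27_deg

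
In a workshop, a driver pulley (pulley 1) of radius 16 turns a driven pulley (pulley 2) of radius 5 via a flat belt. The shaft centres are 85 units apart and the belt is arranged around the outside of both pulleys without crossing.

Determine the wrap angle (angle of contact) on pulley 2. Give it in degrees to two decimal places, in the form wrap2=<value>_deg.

wrap2=165.13_deg

open belt: β = asin((r2−r1)/C) = asin(-11/85) = -7.4356°
wrap1 = π − 2β = 194.8712°
wrap2 = π + 2β = 165.1288°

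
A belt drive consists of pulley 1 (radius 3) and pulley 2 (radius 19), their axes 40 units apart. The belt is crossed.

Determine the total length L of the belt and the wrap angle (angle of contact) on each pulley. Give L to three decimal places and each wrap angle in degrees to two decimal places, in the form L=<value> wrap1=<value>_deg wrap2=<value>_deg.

L=161.552 wrap1=246.73_deg wrap2=246.73_deg

crossed belt: β = asin((r1+r2)/C) = asin(22/40) = 33.3670°
wrap1 = wrap2 = π + 2β = 246.7340°
tangent length = C·cosβ = 33.4066
L = (r1+r2)·wrap + 2·C·cosβ = 22·4.3063 + 2·33.4066 = 161.5522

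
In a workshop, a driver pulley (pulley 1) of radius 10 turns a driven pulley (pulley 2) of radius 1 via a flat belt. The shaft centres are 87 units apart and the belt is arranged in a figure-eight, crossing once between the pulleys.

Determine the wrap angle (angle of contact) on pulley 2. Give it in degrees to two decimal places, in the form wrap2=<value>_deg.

wrap2=194.53_deg

crossed belt: β = asin((r1+r2)/C) = asin(11/87) = 7.2637°
wrap1 = wrap2 = π + 2β = 194.5275°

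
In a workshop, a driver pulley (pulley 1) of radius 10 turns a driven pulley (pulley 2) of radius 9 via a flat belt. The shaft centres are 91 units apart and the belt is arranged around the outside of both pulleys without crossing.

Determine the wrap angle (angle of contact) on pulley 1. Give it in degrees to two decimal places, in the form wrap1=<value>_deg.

wrap1=181.26_deg

open belt: β = asin((r2−r1)/C) = asin(-1/91) = -0.6296°
wrap1 = π − 2β = 181.2593°
wrap2 = π + 2β = 178.7407°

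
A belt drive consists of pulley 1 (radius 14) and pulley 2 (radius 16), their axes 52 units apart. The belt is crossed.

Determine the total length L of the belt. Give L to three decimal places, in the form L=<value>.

L=216.092

crossed belt: β = asin((r1+r2)/C) = asin(30/52) = 35.2344°
wrap1 = wrap2 = π + 2β = 250.4688°
tangent length = C·cosβ = 42.4735
L = (r1+r2)·wrap + 2·C·cosβ = 30·4.3715 + 2·42.4735 = 216.0922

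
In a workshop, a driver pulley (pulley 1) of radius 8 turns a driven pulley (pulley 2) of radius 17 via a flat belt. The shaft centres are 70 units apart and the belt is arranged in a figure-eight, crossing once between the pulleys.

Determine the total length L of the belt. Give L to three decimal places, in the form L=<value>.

L=227.567

crossed belt: β = asin((r1+r2)/C) = asin(25/70) = 20.9248°
wrap1 = wrap2 = π + 2β = 221.8497°
tangent length = C·cosβ = 65.3835
L = (r1+r2)·wrap + 2·C·cosβ = 25·3.8720 + 2·65.3835 = 227.5671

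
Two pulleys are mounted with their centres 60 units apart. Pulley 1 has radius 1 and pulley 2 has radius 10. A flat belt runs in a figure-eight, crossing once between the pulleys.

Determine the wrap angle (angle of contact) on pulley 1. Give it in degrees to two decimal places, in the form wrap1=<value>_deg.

wrap1=201.13_deg

crossed belt: β = asin((r1+r2)/C) = asin(11/60) = 10.5640°
wrap1 = wrap2 = π + 2β = 201.1280°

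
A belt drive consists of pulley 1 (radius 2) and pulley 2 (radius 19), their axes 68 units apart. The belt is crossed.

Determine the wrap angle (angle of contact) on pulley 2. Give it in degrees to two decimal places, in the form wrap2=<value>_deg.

crossed belt: β = asin((r1+r2)/C) = asin(21/68) = 17.9883°
wrap1 = wrap2 = π + 2β = 215.9767°

wrap2=215.98_deg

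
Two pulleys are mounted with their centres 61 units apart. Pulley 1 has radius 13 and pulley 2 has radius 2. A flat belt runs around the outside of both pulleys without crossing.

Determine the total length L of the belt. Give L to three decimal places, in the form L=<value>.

open belt: β = asin((r2−r1)/C) = asin(-11/61) = -10.3889°
wrap1 = π − 2β = 200.7777°
wrap2 = π + 2β = 159.2223°
tangent length = C·cosβ = 60.0000
L = r1·wrap1 + r2·wrap2 + 2·C·cosβ = 13·3.5042 + 2·2.7790 + 2·60.0000 = 171.1129

L=171.113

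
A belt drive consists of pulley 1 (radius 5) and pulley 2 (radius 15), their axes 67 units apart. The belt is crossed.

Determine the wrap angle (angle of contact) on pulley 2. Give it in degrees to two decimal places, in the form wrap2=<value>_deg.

crossed belt: β = asin((r1+r2)/C) = asin(20/67) = 17.3680°
wrap1 = wrap2 = π + 2β = 214.7360°

wrap2=214.74_deg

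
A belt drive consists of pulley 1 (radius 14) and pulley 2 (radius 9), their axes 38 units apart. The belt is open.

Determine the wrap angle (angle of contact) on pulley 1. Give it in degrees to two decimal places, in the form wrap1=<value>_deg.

wrap1=195.12_deg

open belt: β = asin((r2−r1)/C) = asin(-5/38) = -7.5608°
wrap1 = π − 2β = 195.1217°
wrap2 = π + 2β = 164.8783°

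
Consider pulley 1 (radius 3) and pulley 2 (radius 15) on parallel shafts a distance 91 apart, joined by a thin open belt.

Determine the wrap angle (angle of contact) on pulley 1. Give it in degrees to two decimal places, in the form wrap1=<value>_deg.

wrap1=164.84_deg

open belt: β = asin((r2−r1)/C) = asin(12/91) = 7.5776°
wrap1 = π − 2β = 164.8449°
wrap2 = π + 2β = 195.1551°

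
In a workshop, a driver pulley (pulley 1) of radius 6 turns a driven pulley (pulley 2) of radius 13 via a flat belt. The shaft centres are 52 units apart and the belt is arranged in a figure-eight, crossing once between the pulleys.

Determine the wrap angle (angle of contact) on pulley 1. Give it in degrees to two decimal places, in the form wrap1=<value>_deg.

wrap1=222.86_deg

crossed belt: β = asin((r1+r2)/C) = asin(19/52) = 21.4313°
wrap1 = wrap2 = π + 2β = 222.8625°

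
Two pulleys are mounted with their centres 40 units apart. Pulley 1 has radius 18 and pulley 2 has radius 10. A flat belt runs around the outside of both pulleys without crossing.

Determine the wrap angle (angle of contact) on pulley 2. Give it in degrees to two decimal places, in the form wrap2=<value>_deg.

open belt: β = asin((r2−r1)/C) = asin(-8/40) = -11.5370°
wrap1 = π − 2β = 203.0739°
wrap2 = π + 2β = 156.9261°

wrap2=156.93_deg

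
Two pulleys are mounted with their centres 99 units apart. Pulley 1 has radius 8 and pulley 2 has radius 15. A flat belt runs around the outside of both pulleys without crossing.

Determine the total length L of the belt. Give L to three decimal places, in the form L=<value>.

open belt: β = asin((r2−r1)/C) = asin(7/99) = 4.0546°
wrap1 = π − 2β = 171.8908°
wrap2 = π + 2β = 188.1092°
tangent length = C·cosβ = 98.7522
L = r1·wrap1 + r2·wrap2 + 2·C·cosβ = 8·3.0001 + 15·3.2831 + 2·98.7522 = 270.7518

L=270.752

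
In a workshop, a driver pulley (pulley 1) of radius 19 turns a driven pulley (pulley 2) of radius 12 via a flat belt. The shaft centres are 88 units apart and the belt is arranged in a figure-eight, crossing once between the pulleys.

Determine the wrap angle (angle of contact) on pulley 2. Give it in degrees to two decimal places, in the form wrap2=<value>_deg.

wrap2=221.25_deg

crossed belt: β = asin((r1+r2)/C) = asin(31/88) = 20.6264°
wrap1 = wrap2 = π + 2β = 221.2528°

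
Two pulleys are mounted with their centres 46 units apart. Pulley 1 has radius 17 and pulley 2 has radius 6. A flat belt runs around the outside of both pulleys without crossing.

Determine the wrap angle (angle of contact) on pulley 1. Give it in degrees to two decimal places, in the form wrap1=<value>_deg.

wrap1=207.67_deg

open belt: β = asin((r2−r1)/C) = asin(-11/46) = -13.8352°
wrap1 = π − 2β = 207.6704°
wrap2 = π + 2β = 152.3296°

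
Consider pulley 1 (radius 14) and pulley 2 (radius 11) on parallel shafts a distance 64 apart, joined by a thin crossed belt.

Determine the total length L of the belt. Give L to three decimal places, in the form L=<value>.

L=216.436

crossed belt: β = asin((r1+r2)/C) = asin(25/64) = 22.9934°
wrap1 = wrap2 = π + 2β = 225.9868°
tangent length = C·cosβ = 58.9152
L = (r1+r2)·wrap + 2·C·cosβ = 25·3.9442 + 2·58.9152 = 216.4357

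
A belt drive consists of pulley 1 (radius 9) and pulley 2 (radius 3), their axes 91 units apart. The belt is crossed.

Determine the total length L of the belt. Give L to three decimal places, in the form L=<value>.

L=221.284

crossed belt: β = asin((r1+r2)/C) = asin(12/91) = 7.5776°
wrap1 = wrap2 = π + 2β = 195.1551°
tangent length = C·cosβ = 90.2053
L = (r1+r2)·wrap + 2·C·cosβ = 12·3.4061 + 2·90.2053 = 221.2838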